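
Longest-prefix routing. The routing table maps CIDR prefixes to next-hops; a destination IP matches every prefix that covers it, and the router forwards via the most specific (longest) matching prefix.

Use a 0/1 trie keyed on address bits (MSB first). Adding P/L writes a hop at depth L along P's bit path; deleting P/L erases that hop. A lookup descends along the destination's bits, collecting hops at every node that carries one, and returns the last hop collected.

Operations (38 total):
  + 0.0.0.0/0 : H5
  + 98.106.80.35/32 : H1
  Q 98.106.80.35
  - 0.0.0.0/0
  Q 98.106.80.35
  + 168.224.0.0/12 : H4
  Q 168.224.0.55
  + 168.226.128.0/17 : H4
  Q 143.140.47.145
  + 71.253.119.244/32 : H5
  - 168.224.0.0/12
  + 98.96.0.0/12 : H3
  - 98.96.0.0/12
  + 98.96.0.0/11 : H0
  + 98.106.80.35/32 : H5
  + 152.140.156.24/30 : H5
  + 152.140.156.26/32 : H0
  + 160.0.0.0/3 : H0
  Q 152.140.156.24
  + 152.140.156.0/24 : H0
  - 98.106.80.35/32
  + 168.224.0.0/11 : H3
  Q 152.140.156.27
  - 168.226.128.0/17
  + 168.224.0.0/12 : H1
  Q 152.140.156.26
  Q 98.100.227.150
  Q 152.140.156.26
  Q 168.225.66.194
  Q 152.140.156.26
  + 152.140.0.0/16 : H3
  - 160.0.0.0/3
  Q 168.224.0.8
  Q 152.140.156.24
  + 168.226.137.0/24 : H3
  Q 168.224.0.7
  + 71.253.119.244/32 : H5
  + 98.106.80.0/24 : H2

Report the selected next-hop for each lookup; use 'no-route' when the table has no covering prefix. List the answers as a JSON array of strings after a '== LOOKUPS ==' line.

Trace:
  add 0.0.0.0/0 -> H5 at depth 0
  add 98.106.80.35/32 -> H1 at depth 32
  Q 98.106.80.35: descend 01100010011010100101000000100011 ; hops seen [H5,H1] ; pick H1
  - 0.0.0.0/0 clear@0
  Q 98.106.80.35: descend 01100010011010100101000000100011 ; hops seen [H1] ; pick H1
  add 168.224.0.0/12 -> H4 at depth 12
  Q 168.224.0.55: descend 101010001110 ; hops seen [H4] ; pick H4
  add 168.226.128.0/17 -> H4 at depth 17
  Q 143.140.47.145: descend 10 ; hops seen [∅] ; pick no-route
  add 71.253.119.244/32 -> H5 at depth 32
  - 168.224.0.0/12 clear@12
  add 98.96.0.0/12 -> H3 at depth 12
  - 98.96.0.0/12 clear@12
  add 98.96.0.0/11 -> H0 at depth 11
  add 98.106.80.35/32 -> H5 at depth 32
  add 152.140.156.24/30 -> H5 at depth 30
  add 152.140.156.26/32 -> H0 at depth 32
  add 160.0.0.0/3 -> H0 at depth 3
  Q 152.140.156.24: descend 100110001000110010011100000110 ; hops seen [H5] ; pick H5
  add 152.140.156.0/24 -> H0 at depth 24
  - 98.106.80.35/32 clear@32
  add 168.224.0.0/11 -> H3 at depth 11
  Q 152.140.156.27: descend 1001100010001100100111000001101 ; hops seen [H0,H5] ; pick H5
  - 168.226.128.0/17 clear@17
  add 168.224.0.0/12 -> H1 at depth 12
  Q 152.140.156.26: descend 10011000100011001001110000011010 ; hops seen [H0,H5,H0] ; pick H0
  Q 98.100.227.150: descend 011000100110 ; hops seen [H0] ; pick H0
  Q 152.140.156.26: descend 10011000100011001001110000011010 ; hops seen [H0,H5,H0] ; pick H0
  Q 168.225.66.194: descend 10101000111000 ; hops seen [H0,H3,H1] ; pick H1
  Q 152.140.156.26: descend 10011000100011001001110000011010 ; hops seen [H0,H5,H0] ; pick H0
  add 152.140.0.0/16 -> H3 at depth 16
  - 160.0.0.0/3 clear@3
  Q 168.224.0.8: descend 10101000111000 ; hops seen [H3,H1] ; pick H1
  Q 152.140.156.24: descend 100110001000110010011100000110 ; hops seen [H3,H0,H5] ; pick H5
  add 168.226.137.0/24 -> H3 at depth 24
  Q 168.224.0.7: descend 10101000111000 ; hops seen [H3,H1] ; pick H1
  add 71.253.119.244/32 -> H5 at depth 32
  add 98.106.80.0/24 -> H2 at depth 24

== LOOKUPS ==
["H1","H1","H4","no-route","H5","H5","H0","H0","H0","H1","H0","H1","H5","H1"]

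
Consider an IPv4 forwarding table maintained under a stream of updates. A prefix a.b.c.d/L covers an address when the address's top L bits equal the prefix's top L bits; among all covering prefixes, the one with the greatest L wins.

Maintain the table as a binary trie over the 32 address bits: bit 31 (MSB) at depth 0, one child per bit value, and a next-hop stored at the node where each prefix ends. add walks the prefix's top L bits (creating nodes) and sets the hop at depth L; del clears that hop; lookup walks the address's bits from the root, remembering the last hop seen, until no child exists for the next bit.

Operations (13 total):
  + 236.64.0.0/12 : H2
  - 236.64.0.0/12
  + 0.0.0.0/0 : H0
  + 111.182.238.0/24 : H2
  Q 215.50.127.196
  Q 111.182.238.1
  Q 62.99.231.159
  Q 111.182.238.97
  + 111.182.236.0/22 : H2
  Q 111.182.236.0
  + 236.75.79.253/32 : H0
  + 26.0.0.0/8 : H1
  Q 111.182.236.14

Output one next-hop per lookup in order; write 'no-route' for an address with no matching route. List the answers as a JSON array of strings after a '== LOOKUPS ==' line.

Apply in order:
  add 236.64.0.0/12 -> H2 at depth 12
  del 236.64.0.0/12 (clear depth 12)
  add 0.0.0.0/0 -> H0 at depth 0
  add 111.182.238.0/24 -> H2 at depth 24
  lookup 215.50.127.196: bits 11 walk d0:H0→d1:-→d2:- -> H0
  lookup 111.182.238.1: bits 011011111011011011101110 walk d0:H0→d1:-→d2:-→d3:-→d4:-→d5:-→d6:-→d7:-→d8:-→d9:-→d10:-→d11:-→d12:-→d13:-→d14:-→d15:-→d16:-→d17:-→d18:-→d19:-→d20:-→d21:-→d22:-→d23:-→d24:H2 -> H2
  lookup 62.99.231.159: bits 0 walk d0:H0→d1:- -> H0
  lookup 111.182.238.97: bits 011011111011011011101110 walk d0:H0→d1:-→d2:-→d3:-→d4:-→d5:-→d6:-→d7:-→d8:-→d9:-→d10:-→d11:-→d12:-→d13:-→d14:-→d15:-→d16:-→d17:-→d18:-→d19:-→d20:-→d21:-→d22:-→d23:-→d24:H2 -> H2
  add 111.182.236.0/22 -> H2 at depth 22
  lookup 111.182.236.0: bits 0110111110110110111011 walk d0:H0→d1:-→d2:-→d3:-→d4:-→d5:-→d6:-→d7:-→d8:-→d9:-→d10:-→d11:-→d12:-→d13:-→d14:-→d15:-→d16:-→d17:-→d18:-→d19:-→d20:-→d21:-→d22:H2 -> H2
  add 236.75.79.253/32 -> H0 at depth 32
  add 26.0.0.0/8 -> H1 at depth 8
  lookup 111.182.236.14: bits 0110111110110110111011 walk d0:H0→d1:-→d2:-→d3:-→d4:-→d5:-→d6:-→d7:-→d8:-→d9:-→d10:-→d11:-→d12:-→d13:-→d14:-→d15:-→d16:-→d17:-→d18:-→d19:-→d20:-→d21:-→d22:H2 -> H2

== LOOKUPS ==
["H0","H2","H0","H2","H2","H2"]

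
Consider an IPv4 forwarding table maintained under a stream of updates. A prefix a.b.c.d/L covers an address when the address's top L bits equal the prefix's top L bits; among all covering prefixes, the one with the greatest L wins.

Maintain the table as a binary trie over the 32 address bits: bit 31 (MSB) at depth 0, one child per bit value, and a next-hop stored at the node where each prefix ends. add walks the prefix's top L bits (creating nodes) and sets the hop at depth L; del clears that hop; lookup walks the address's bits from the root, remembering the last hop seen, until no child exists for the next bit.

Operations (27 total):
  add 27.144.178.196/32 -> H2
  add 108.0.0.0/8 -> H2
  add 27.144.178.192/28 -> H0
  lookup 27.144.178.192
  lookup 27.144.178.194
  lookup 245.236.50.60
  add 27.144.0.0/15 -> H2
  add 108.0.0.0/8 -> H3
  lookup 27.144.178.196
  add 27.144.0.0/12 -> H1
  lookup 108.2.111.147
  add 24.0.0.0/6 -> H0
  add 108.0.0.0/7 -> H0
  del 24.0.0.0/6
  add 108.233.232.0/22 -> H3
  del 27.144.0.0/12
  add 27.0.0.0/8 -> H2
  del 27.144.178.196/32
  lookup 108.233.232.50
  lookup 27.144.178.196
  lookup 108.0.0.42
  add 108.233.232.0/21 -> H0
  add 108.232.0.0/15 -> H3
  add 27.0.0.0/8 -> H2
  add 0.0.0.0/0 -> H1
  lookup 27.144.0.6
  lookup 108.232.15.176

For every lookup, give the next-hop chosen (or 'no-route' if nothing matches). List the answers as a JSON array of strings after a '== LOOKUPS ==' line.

Trace:
  add 27.144.178.196/32 -> H2 at depth 32
  add 108.0.0.0/8 -> H2 at depth 8
  add 27.144.178.192/28 -> H0 at depth 28
  lookup 27.144.178.192: bits 00011011100100001011001011000 walk d0:-→d1:-→d2:-→d3:-→d4:-→d5:-→d6:-→d7:-→d8:-→d9:-→d10:-→d11:-→d12:-→d13:-→d14:-→d15:-→d16:-→d17:-→d18:-→d19:-→d20:-→d21:-→d22:-→d23:-→d24:-→d25:-→d26:-→d27:-→d28:H0→d29:- -> H0
  lookup 27.144.178.194: bits 00011011100100001011001011000 walk d0:-→d1:-→d2:-→d3:-→d4:-→d5:-→d6:-→d7:-→d8:-→d9:-→d10:-→d11:-→d12:-→d13:-→d14:-→d15:-→d16:-→d17:-→d18:-→d19:-→d20:-→d21:-→d22:-→d23:-→d24:-→d25:-→d26:-→d27:-→d28:H0→d29:- -> H0
  lookup 245.236.50.60: bits ε walk d0:- -> no-route
  add 27.144.0.0/15 -> H2 at depth 15
  add 108.0.0.0/8 -> H3 at depth 8
  lookup 27.144.178.196: bits 00011011100100001011001011000100 walk d0:-→d1:-→d2:-→d3:-→d4:-→d5:-→d6:-→d7:-→d8:-→d9:-→d10:-→d11:-→d12:-→d13:-→d14:-→d15:H2→d16:-→d17:-→d18:-→d19:-→d20:-→d21:-→d22:-→d23:-→d24:-→d25:-→d26:-→d27:-→d28:H0→d29:-→d30:-→d31:-→d32:H2 -> H2
  add 27.144.0.0/12 -> H1 at depth 12
  lookup 108.2.111.147: bits 01101100 walk d0:-→d1:-→d2:-→d3:-→d4:-→d5:-→d6:-→d7:-→d8:H3 -> H3
  add 24.0.0.0/6 -> H0 at depth 6
  add 108.0.0.0/7 -> H0 at depth 7
  del 24.0.0.0/6 (clear depth 6)
  add 108.233.232.0/22 -> H3 at depth 22
  del 27.144.0.0/12 (clear depth 12)
  add 27.0.0.0/8 -> H2 at depth 8
  del 27.144.178.196/32 (clear depth 32)
  lookup 108.233.232.50: bits 0110110011101001111010 walk d0:-→d1:-→d2:-→d3:-→d4:-→d5:-→d6:-→d7:H0→d8:H3→d9:-→d10:-→d11:-→d12:-→d13:-→d14:-→d15:-→d16:-→d17:-→d18:-→d19:-→d20:-→d21:-→d22:H3 -> H3
  lookup 27.144.178.196: bits 00011011100100001011001011000100 walk d0:-→d1:-→d2:-→d3:-→d4:-→d5:-→d6:-→d7:-→d8:H2→d9:-→d10:-→d11:-→d12:-→d13:-→d14:-→d15:H2→d16:-→d17:-→d18:-→d19:-→d20:-→d21:-→d22:-→d23:-→d24:-→d25:-→d26:-→d27:-→d28:H0→d29:-→d30:-→d31:-→d32:- -> H0
  lookup 108.0.0.42: bits 01101100 walk d0:-→d1:-→d2:-→d3:-→d4:-→d5:-→d6:-→d7:H0→d8:H3 -> H3
  add 108.233.232.0/21 -> H0 at depth 21
  add 108.232.0.0/15 -> H3 at depth 15
  add 27.0.0.0/8 -> H2 at depth 8
  add 0.0.0.0/0 -> H1 at depth 0
  lookup 27.144.0.6: bits 0001101110010000 walk d0:H1→d1:-→d2:-→d3:-→d4:-→d5:-→d6:-→d7:-→d8:H2→d9:-→d10:-→d11:-→d12:-→d13:-→d14:-→d15:H2→d16:- -> H2
  lookup 108.232.15.176: bits 011011001110100 walk d0:H1→d1:-→d2:-→d3:-→d4:-→d5:-→d6:-→d7:H0→d8:H3→d9:-→d10:-→d11:-→d12:-→d13:-→d14:-→d15:H3 -> H3

== LOOKUPS ==
["H0","H0","no-route","H2","H3","H3","H0","H3","H2","H3"]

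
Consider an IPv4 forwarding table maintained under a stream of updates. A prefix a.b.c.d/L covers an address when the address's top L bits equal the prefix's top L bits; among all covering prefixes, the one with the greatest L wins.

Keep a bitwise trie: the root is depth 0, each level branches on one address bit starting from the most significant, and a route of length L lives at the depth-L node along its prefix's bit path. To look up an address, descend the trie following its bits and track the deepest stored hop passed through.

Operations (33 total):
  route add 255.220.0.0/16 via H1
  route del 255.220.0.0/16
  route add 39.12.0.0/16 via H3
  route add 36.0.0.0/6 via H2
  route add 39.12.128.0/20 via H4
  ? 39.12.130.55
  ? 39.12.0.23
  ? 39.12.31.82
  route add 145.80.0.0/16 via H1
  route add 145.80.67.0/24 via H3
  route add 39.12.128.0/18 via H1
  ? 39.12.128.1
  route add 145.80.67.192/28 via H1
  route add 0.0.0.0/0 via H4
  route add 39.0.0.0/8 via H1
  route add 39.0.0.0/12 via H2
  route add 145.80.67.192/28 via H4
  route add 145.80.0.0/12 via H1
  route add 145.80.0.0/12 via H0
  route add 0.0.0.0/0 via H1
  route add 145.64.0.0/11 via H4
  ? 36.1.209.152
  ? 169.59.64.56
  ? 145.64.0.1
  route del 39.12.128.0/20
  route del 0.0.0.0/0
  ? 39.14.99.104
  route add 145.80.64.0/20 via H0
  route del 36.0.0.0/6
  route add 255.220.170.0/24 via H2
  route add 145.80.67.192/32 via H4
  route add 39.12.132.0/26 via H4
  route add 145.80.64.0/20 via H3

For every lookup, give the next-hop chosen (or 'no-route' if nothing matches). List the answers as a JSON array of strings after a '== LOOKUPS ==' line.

Apply in order:
  + 255.220.0.0/16 (H1) depth=16
  del 255.220.0.0/16 (clear depth 16)
  + 39.12.0.0/16 (H3) depth=16
  + 36.0.0.0/6 (H2) depth=6
  + 39.12.128.0/20 (H4) depth=20
  Q 39.12.130.55: descend 00100111000011001000 ; hops seen [H2,H3,H4] ; pick H4
  Q 39.12.0.23: descend 0010011100001100 ; hops seen [H2,H3] ; pick H3
  Q 39.12.31.82: descend 0010011100001100 ; hops seen [H2,H3] ; pick H3
  + 145.80.0.0/16 (H1) depth=16
  + 145.80.67.0/24 (H3) depth=24
  + 39.12.128.0/18 (H1) depth=18
  Q 39.12.128.1: descend 00100111000011001000 ; hops seen [H2,H3,H1,H4] ; pick H4
  + 145.80.67.192/28 (H1) depth=28
  + 0.0.0.0/0 (H4) depth=0
  + 39.0.0.0/8 (H1) depth=8
  + 39.0.0.0/12 (H2) depth=12
  + 145.80.67.192/28 (H4) depth=28
  + 145.80.0.0/12 (H1) depth=12
  + 145.80.0.0/12 (H0) depth=12
  + 0.0.0.0/0 (H1) depth=0
  + 145.64.0.0/11 (H4) depth=11
  Q 36.1.209.152: descend 001001 ; hops seen [H1,H2] ; pick H2
  Q 169.59.64.56: descend 10 ; hops seen [H1] ; pick H1
  Q 145.64.0.1: descend 10010001010 ; hops seen [H1,H4] ; pick H4
  del 39.12.128.0/20 (clear depth 20)
  del 0.0.0.0/0 (clear depth 0)
  Q 39.14.99.104: descend 00100111000011 ; hops seen [H2,H1,H2] ; pick H2
  + 145.80.64.0/20 (H0) depth=20
  del 36.0.0.0/6 (clear depth 6)
  + 255.220.170.0/24 (H2) depth=24
  + 145.80.67.192/32 (H4) depth=32
  + 39.12.132.0/26 (H4) depth=26
  + 145.80.64.0/20 (H3) depth=20

== LOOKUPS ==
["H4","H3","H3","H4","H2","H1","H4","H2"]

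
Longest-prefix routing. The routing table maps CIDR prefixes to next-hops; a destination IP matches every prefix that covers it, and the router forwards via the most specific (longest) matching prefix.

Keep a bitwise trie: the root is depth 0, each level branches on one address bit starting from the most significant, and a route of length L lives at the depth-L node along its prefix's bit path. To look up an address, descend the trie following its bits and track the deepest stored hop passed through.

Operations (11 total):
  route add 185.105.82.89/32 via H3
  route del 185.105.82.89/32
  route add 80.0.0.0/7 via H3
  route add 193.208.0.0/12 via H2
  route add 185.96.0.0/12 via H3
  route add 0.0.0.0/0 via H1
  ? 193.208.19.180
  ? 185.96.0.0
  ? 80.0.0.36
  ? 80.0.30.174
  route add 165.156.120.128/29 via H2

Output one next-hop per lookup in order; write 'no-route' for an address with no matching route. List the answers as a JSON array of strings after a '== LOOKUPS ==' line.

Apply in order:
  add 185.105.82.89/32 -> H3 at depth 32
  del 185.105.82.89/32 (clear depth 32)
  add 80.0.0.0/7 -> H3 at depth 7
  add 193.208.0.0/12 -> H2 at depth 12
  add 185.96.0.0/12 -> H3 at depth 12
  add 0.0.0.0/0 -> H1 at depth 0
  lookup 193.208.19.180: bits 110000011101 walk d0:H1→d1:-→d2:-→d3:-→d4:-→d5:-→d6:-→d7:-→d8:-→d9:-→d10:-→d11:-→d12:H2 -> H2
  lookup 185.96.0.0: bits 101110010110 walk d0:H1→d1:-→d2:-→d3:-→d4:-→d5:-→d6:-→d7:-→d8:-→d9:-→d10:-→d11:-→d12:H3 -> H3
  lookup 80.0.0.36: bits 0101000 walk d0:H1→d1:-→d2:-→d3:-→d4:-→d5:-→d6:-→d7:H3 -> H3
  lookup 80.0.30.174: bits 0101000 walk d0:H1→d1:-→d2:-→d3:-→d4:-→d5:-→d6:-→d7:H3 -> H3
  add 165.156.120.128/29 -> H2 at depth 29

== LOOKUPS ==
["H2","H3","H3","H3"]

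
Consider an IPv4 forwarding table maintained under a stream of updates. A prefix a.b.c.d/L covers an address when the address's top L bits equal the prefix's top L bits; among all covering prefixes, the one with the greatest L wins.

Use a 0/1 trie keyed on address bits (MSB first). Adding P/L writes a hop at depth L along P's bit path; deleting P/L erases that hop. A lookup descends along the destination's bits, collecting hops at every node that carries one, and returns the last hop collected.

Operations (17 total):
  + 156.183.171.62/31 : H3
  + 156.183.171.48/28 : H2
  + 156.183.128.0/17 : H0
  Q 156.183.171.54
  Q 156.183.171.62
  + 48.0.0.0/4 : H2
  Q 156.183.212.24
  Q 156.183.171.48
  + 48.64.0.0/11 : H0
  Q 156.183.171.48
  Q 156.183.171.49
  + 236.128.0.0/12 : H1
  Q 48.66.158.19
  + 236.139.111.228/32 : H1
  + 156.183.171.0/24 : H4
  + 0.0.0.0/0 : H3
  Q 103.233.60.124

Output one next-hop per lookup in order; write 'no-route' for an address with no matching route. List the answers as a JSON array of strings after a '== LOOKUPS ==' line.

Process each operation:
  add 156.183.171.62/31 -> H3 at depth 31
  add 156.183.171.48/28 -> H2 at depth 28
  add 156.183.128.0/17 -> H0 at depth 17
  Q 156.183.171.54: descend 1001110010110111101010110011 ; hops seen [H0,H2] ; pick H2
  Q 156.183.171.62: descend 1001110010110111101010110011111 ; hops seen [H0,H2,H3] ; pick H3
  add 48.0.0.0/4 -> H2 at depth 4
  Q 156.183.212.24: descend 10011100101101111 ; hops seen [H0] ; pick H0
  Q 156.183.171.48: descend 1001110010110111101010110011 ; hops seen [H0,H2] ; pick H2
  add 48.64.0.0/11 -> H0 at depth 11
  Q 156.183.171.48: descend 1001110010110111101010110011 ; hops seen [H0,H2] ; pick H2
  Q 156.183.171.49: descend 1001110010110111101010110011 ; hops seen [H0,H2] ; pick H2
  add 236.128.0.0/12 -> H1 at depth 12
  Q 48.66.158.19: descend 00110000010 ; hops seen [H2,H0] ; pick H0
  add 236.139.111.228/32 -> H1 at depth 32
  add 156.183.171.0/24 -> H4 at depth 24
  add 0.0.0.0/0 -> H3 at depth 0
  Q 103.233.60.124: descend 0 ; hops seen [H3] ; pick H3

== LOOKUPS ==
["H2","H3","H0","H2","H2","H2","H0","H3"]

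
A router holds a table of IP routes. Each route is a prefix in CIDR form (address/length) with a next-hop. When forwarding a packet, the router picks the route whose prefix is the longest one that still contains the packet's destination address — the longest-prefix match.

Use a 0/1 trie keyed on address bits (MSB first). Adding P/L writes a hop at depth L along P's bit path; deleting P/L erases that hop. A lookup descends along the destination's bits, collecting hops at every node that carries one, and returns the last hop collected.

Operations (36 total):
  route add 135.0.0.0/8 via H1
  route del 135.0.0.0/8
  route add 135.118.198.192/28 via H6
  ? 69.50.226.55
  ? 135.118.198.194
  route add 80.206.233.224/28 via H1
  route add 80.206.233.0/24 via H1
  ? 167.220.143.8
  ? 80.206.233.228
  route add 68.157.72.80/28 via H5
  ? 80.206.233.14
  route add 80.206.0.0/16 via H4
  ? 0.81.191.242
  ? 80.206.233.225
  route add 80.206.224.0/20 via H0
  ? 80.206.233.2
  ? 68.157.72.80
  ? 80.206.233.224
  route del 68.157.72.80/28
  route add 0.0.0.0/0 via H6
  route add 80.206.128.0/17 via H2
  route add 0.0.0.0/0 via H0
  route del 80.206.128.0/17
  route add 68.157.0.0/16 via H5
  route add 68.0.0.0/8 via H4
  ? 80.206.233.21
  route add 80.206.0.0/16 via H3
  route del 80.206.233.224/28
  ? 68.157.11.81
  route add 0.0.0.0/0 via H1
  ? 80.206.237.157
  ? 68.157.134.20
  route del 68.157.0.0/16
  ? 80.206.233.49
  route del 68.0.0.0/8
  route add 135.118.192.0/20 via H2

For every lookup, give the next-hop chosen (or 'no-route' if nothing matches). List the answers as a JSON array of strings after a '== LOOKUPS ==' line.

Trace:
  add 135.0.0.0/8 -> H1 at depth 8
  - 135.0.0.0/8 clear@8
  add 135.118.198.192/28 -> H6 at depth 28
  Q 69.50.226.55: descend ε ; hops seen [∅] ; pick no-route
  Q 135.118.198.194: descend 1000011101110110110001101100 ; hops seen [H6] ; pick H6
  add 80.206.233.224/28 -> H1 at depth 28
  add 80.206.233.0/24 -> H1 at depth 24
  Q 167.220.143.8: descend 10 ; hops seen [∅] ; pick no-route
  Q 80.206.233.228: descend 0101000011001110111010011110 ; hops seen [H1,H1] ; pick H1
  add 68.157.72.80/28 -> H5 at depth 28
  Q 80.206.233.14: descend 010100001100111011101001 ; hops seen [H1] ; pick H1
  add 80.206.0.0/16 -> H4 at depth 16
  Q 0.81.191.242: descend 0 ; hops seen [∅] ; pick no-route
  Q 80.206.233.225: descend 0101000011001110111010011110 ; hops seen [H4,H1,H1] ; pick H1
  add 80.206.224.0/20 -> H0 at depth 20
  Q 80.206.233.2: descend 010100001100111011101001 ; hops seen [H4,H0,H1] ; pick H1
  Q 68.157.72.80: descend 0100010010011101010010000101 ; hops seen [H5] ; pick H5
  Q 80.206.233.224: descend 0101000011001110111010011110 ; hops seen [H4,H0,H1,H1] ; pick H1
  - 68.157.72.80/28 clear@28
  add 0.0.0.0/0 -> H6 at depth 0
  add 80.206.128.0/17 -> H2 at depth 17
  add 0.0.0.0/0 -> H0 at depth 0
  - 80.206.128.0/17 clear@17
  add 68.157.0.0/16 -> H5 at depth 16
  add 68.0.0.0/8 -> H4 at depth 8
  Q 80.206.233.21: descend 010100001100111011101001 ; hops seen [H0,H4,H0,H1] ; pick H1
  add 80.206.0.0/16 -> H3 at depth 16
  - 80.206.233.224/28 clear@28
  Q 68.157.11.81: descend 01000100100111010 ; hops seen [H0,H4,H5] ; pick H5
  add 0.0.0.0/0 -> H1 at depth 0
  Q 80.206.237.157: descend 010100001100111011101 ; hops seen [H1,H3,H0] ; pick H0
  Q 68.157.134.20: descend 0100010010011101 ; hops seen [H1,H4,H5] ; pick H5
  - 68.157.0.0/16 clear@16
  Q 80.206.233.49: descend 010100001100111011101001 ; hops seen [H1,H3,H0,H1] ; pick H1
  - 68.0.0.0/8 clear@8
  add 135.118.192.0/20 -> H2 at depth 20

== LOOKUPS ==
["no-route","H6","no-route","H1","H1","no-route","H1","H1","H5","H1","H1","H5","H0","H5","H1"]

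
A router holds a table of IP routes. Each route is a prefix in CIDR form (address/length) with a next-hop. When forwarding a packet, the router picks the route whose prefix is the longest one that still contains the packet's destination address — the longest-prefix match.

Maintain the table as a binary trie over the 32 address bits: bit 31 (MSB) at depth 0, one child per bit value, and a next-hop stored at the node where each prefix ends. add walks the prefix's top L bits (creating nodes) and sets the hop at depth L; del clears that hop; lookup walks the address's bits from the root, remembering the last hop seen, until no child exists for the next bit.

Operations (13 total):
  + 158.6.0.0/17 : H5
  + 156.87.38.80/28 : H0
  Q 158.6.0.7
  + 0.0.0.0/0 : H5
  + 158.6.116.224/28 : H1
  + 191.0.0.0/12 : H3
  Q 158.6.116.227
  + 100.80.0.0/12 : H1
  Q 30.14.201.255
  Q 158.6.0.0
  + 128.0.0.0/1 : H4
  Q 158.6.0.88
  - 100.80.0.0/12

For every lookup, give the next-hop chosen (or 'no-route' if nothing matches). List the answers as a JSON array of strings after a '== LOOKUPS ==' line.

Apply in order:
  + 158.6.0.0/17 (H5) depth=17
  + 156.87.38.80/28 (H0) depth=28
  ? 158.6.0.7  path d0:-→d1:-→d2:-→d3:-→d4:-→d5:-→d6:-→d7:-→d8:-→d9:-→d10:-→d11:-→d12:-→d13:-→d14:-→d15:-→d16:-→d17:H5  best=H5
  + 0.0.0.0/0 (H5) depth=0
  + 158.6.116.224/28 (H1) depth=28
  + 191.0.0.0/12 (H3) depth=12
  ? 158.6.116.227  path d0:H5→d1:-→d2:-→d3:-→d4:-→d5:-→d6:-→d7:-→d8:-→d9:-→d10:-→d11:-→d12:-→d13:-→d14:-→d15:-→d16:-→d17:H5→d18:-→d19:-→d20:-→d21:-→d22:-→d23:-→d24:-→d25:-→d26:-→d27:-→d28:H1  best=H1
  + 100.80.0.0/12 (H1) depth=12
  ? 30.14.201.255  path d0:H5→d1:-  best=H5
  ? 158.6.0.0  path d0:H5→d1:-→d2:-→d3:-→d4:-→d5:-→d6:-→d7:-→d8:-→d9:-→d10:-→d11:-→d12:-→d13:-→d14:-→d15:-→d16:-→d17:H5  best=H5
  + 128.0.0.0/1 (H4) depth=1
  ? 158.6.0.88  path d0:H5→d1:H4→d2:-→d3:-→d4:-→d5:-→d6:-→d7:-→d8:-→d9:-→d10:-→d11:-→d12:-→d13:-→d14:-→d15:-→d16:-→d17:H5  best=H5
  - 100.80.0.0/12 clear@12

== LOOKUPS ==
["H5","H1","H5","H5","H5"]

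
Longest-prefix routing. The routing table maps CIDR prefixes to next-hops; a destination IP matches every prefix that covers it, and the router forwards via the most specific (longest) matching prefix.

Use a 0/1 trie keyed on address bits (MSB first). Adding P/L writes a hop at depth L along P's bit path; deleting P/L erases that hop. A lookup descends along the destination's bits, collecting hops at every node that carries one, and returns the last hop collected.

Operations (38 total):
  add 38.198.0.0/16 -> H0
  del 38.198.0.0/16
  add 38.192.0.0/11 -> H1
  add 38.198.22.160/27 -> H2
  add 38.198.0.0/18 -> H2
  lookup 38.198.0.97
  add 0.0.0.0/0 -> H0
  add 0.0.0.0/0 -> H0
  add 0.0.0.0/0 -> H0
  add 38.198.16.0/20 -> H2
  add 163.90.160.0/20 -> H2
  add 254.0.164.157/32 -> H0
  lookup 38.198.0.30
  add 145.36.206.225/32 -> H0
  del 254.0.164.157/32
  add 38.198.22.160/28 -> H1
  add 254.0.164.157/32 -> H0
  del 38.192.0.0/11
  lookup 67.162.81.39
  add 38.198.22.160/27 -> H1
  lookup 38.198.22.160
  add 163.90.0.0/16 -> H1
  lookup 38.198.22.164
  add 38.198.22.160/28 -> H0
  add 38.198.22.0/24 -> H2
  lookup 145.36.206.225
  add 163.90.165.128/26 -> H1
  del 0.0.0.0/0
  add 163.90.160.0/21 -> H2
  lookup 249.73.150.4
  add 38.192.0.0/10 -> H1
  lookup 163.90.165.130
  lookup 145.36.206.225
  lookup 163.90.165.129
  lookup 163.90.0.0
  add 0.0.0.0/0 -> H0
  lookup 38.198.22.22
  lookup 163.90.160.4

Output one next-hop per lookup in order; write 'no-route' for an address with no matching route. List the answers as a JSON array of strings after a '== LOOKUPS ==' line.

Process each operation:
  add 38.198.0.0/16 -> H0 at depth 16
  - 38.198.0.0/16 clear@16
  add 38.192.0.0/11 -> H1 at depth 11
  add 38.198.22.160/27 -> H2 at depth 27
  add 38.198.0.0/18 -> H2 at depth 18
  Q 38.198.0.97: descend 0010011011000110000 ; hops seen [H1,H2] ; pick H2
  add 0.0.0.0/0 -> H0 at depth 0
  add 0.0.0.0/0 -> H0 at depth 0
  add 0.0.0.0/0 -> H0 at depth 0
  add 38.198.16.0/20 -> H2 at depth 20
  add 163.90.160.0/20 -> H2 at depth 20
  add 254.0.164.157/32 -> H0 at depth 32
  Q 38.198.0.30: descend 0010011011000110000 ; hops seen [H0,H1,H2] ; pick H2
  add 145.36.206.225/32 -> H0 at depth 32
  - 254.0.164.157/32 clear@32
  add 38.198.22.160/28 -> H1 at depth 28
  add 254.0.164.157/32 -> H0 at depth 32
  - 38.192.0.0/11 clear@11
  Q 67.162.81.39: descend 0 ; hops seen [H0] ; pick H0
  add 38.198.22.160/27 -> H1 at depth 27
  Q 38.198.22.160: descend 0010011011000110000101101010 ; hops seen [H0,H2,H2,H1,H1] ; pick H1
  add 163.90.0.0/16 -> H1 at depth 16
  Q 38.198.22.164: descend 0010011011000110000101101010 ; hops seen [H0,H2,H2,H1,H1] ; pick H1
  add 38.198.22.160/28 -> H0 at depth 28
  add 38.198.22.0/24 -> H2 at depth 24
  Q 145.36.206.225: descend 10010001001001001100111011100001 ; hops seen [H0,H0] ; pick H0
  add 163.90.165.128/26 -> H1 at depth 26
  - 0.0.0.0/0 clear@0
  add 163.90.160.0/21 -> H2 at depth 21
  Q 249.73.150.4: descend 11111 ; hops seen [∅] ; pick no-route
  add 38.192.0.0/10 -> H1 at depth 10
  Q 163.90.165.130: descend 10100011010110101010010110 ; hops seen [H1,H2,H2,H1] ; pick H1
  Q 145.36.206.225: descend 10010001001001001100111011100001 ; hops seen [H0] ; pick H0
  Q 163.90.165.129: descend 10100011010110101010010110 ; hops seen [H1,H2,H2,H1] ; pick H1
  Q 163.90.0.0: descend 1010001101011010 ; hops seen [H1] ; pick H1
  add 0.0.0.0/0 -> H0 at depth 0
  Q 38.198.22.22: descend 001001101100011000010110 ; hops seen [H0,H1,H2,H2,H2] ; pick H2
  Q 163.90.160.4: descend 101000110101101010100 ; hops seen [H0,H1,H2,H2] ; pick H2

== LOOKUPS ==
["H2","H2","H0","H1","H1","H0","no-route","H1","H0","H1","H1","H2","H2"]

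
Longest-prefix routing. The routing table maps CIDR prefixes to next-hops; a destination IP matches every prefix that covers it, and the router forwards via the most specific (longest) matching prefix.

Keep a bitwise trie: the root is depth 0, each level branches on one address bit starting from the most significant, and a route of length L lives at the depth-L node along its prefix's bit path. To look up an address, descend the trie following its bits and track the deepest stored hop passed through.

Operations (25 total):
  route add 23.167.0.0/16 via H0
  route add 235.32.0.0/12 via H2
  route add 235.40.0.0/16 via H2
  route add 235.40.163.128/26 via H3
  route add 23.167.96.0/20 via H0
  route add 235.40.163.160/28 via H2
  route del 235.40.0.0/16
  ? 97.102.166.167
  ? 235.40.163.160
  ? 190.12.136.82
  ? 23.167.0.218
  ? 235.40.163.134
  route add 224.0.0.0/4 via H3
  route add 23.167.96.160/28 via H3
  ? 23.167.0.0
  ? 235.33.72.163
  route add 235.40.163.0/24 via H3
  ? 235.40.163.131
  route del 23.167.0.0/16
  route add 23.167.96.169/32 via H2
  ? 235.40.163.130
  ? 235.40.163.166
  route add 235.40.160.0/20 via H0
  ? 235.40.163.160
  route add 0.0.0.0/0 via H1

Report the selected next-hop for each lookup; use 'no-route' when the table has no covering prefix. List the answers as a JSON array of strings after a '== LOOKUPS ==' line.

Apply in order:
  add 23.167.0.0/16 -> H0 at depth 16
  add 235.32.0.0/12 -> H2 at depth 12
  add 235.40.0.0/16 -> H2 at depth 16
  add 235.40.163.128/26 -> H3 at depth 26
  add 23.167.96.0/20 -> H0 at depth 20
  add 235.40.163.160/28 -> H2 at depth 28
  - 235.40.0.0/16 clear@16
  Q 97.102.166.167: descend 0 ; hops seen [∅] ; pick no-route
  Q 235.40.163.160: descend 1110101100101000101000111010 ; hops seen [H2,H3,H2] ; pick H2
  Q 190.12.136.82: descend 1 ; hops seen [∅] ; pick no-route
  Q 23.167.0.218: descend 00010111101001110 ; hops seen [H0] ; pick H0
  Q 235.40.163.134: descend 11101011001010001010001110 ; hops seen [H2,H3] ; pick H3
  add 224.0.0.0/4 -> H3 at depth 4
  add 23.167.96.160/28 -> H3 at depth 28
  Q 23.167.0.0: descend 00010111101001110 ; hops seen [H0] ; pick H0
  Q 235.33.72.163: descend 111010110010 ; hops seen [H3,H2] ; pick H2
  add 235.40.163.0/24 -> H3 at depth 24
  Q 235.40.163.131: descend 11101011001010001010001110 ; hops seen [H3,H2,H3,H3] ; pick H3
  - 23.167.0.0/16 clear@16
  add 23.167.96.169/32 -> H2 at depth 32
  Q 235.40.163.130: descend 11101011001010001010001110 ; hops seen [H3,H2,H3,H3] ; pick H3
  Q 235.40.163.166: descend 1110101100101000101000111010 ; hops seen [H3,H2,H3,H3,H2] ; pick H2
  add 235.40.160.0/20 -> H0 at depth 20
  Q 235.40.163.160: descend 1110101100101000101000111010 ; hops seen [H3,H2,H0,H3,H3,H2] ; pick H2
  add 0.0.0.0/0 -> H1 at depth 0

== LOOKUPS ==
["no-route","H2","no-route","H0","H3","H0","H2","H3","H3","H2","H2"]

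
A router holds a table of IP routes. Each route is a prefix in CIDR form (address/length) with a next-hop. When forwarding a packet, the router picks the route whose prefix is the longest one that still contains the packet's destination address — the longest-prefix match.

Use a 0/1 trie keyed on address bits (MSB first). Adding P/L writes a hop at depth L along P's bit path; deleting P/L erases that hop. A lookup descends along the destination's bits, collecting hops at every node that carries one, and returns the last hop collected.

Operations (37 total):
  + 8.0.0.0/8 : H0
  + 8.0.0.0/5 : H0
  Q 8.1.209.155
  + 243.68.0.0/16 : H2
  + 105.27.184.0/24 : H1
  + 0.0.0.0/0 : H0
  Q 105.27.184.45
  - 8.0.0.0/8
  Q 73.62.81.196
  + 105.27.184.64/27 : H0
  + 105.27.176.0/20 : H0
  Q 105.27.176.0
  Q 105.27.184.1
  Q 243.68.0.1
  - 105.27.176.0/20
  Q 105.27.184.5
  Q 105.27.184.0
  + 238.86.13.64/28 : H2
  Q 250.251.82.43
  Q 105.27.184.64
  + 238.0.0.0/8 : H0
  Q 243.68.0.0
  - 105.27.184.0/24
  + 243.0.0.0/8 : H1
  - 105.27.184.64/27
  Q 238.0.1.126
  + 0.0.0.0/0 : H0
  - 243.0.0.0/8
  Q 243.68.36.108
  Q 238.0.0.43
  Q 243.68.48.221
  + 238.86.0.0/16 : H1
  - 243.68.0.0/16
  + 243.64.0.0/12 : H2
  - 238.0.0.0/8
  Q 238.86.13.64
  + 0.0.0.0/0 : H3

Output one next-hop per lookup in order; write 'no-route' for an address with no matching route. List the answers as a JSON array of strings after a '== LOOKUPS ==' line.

Process each operation:
  add 8.0.0.0/8 -> H0 at depth 8
  add 8.0.0.0/5 -> H0 at depth 5
  Q 8.1.209.155: descend 00001000 ; hops seen [H0,H0] ; pick H0
  add 243.68.0.0/16 -> H2 at depth 16
  add 105.27.184.0/24 -> H1 at depth 24
  add 0.0.0.0/0 -> H0 at depth 0
  Q 105.27.184.45: descend 011010010001101110111000 ; hops seen [H0,H1] ; pick H1
  del 8.0.0.0/8 (clear depth 8)
  Q 73.62.81.196: descend 01 ; hops seen [H0] ; pick H0
  add 105.27.184.64/27 -> H0 at depth 27
  add 105.27.176.0/20 -> H0 at depth 20
  Q 105.27.176.0: descend 01101001000110111011 ; hops seen [H0,H0] ; pick H0
  Q 105.27.184.1: descend 0110100100011011101110000 ; hops seen [H0,H0,H1] ; pick H1
  Q 243.68.0.1: descend 1111001101000100 ; hops seen [H0,H2] ; pick H2
  del 105.27.176.0/20 (clear depth 20)
  Q 105.27.184.5: descend 0110100100011011101110000 ; hops seen [H0,H1] ; pick H1
  Q 105.27.184.0: descend 0110100100011011101110000 ; hops seen [H0,H1] ; pick H1
  add 238.86.13.64/28 -> H2 at depth 28
  Q 250.251.82.43: descend 1111 ; hops seen [H0] ; pick H0
  Q 105.27.184.64: descend 011010010001101110111000010 ; hops seen [H0,H1,H0] ; pick H0
  add 238.0.0.0/8 -> H0 at depth 8
  Q 243.68.0.0: descend 1111001101000100 ; hops seen [H0,H2] ; pick H2
  del 105.27.184.0/24 (clear depth 24)
  add 243.0.0.0/8 -> H1 at depth 8
  del 105.27.184.64/27 (clear depth 27)
  Q 238.0.1.126: descend 111011100 ; hops seen [H0,H0] ; pick H0
  add 0.0.0.0/0 -> H0 at depth 0
  del 243.0.0.0/8 (clear depth 8)
  Q 243.68.36.108: descend 1111001101000100 ; hops seen [H0,H2] ; pick H2
  Q 238.0.0.43: descend 111011100 ; hops seen [H0,H0] ; pick H0
  Q 243.68.48.221: descend 1111001101000100 ; hops seen [H0,H2] ; pick H2
  add 238.86.0.0/16 -> H1 at depth 16
  del 243.68.0.0/16 (clear depth 16)
  add 243.64.0.0/12 -> H2 at depth 12
  del 238.0.0.0/8 (clear depth 8)
  Q 238.86.13.64: descend 1110111001010110000011010100 ; hops seen [H0,H1,H2] ; pick H2
  add 0.0.0.0/0 -> H3 at depth 0

== LOOKUPS ==
["H0","H1","H0","H0","H1","H2","H1","H1","H0","H0","H2","H0","H2","H0","H2","H2"]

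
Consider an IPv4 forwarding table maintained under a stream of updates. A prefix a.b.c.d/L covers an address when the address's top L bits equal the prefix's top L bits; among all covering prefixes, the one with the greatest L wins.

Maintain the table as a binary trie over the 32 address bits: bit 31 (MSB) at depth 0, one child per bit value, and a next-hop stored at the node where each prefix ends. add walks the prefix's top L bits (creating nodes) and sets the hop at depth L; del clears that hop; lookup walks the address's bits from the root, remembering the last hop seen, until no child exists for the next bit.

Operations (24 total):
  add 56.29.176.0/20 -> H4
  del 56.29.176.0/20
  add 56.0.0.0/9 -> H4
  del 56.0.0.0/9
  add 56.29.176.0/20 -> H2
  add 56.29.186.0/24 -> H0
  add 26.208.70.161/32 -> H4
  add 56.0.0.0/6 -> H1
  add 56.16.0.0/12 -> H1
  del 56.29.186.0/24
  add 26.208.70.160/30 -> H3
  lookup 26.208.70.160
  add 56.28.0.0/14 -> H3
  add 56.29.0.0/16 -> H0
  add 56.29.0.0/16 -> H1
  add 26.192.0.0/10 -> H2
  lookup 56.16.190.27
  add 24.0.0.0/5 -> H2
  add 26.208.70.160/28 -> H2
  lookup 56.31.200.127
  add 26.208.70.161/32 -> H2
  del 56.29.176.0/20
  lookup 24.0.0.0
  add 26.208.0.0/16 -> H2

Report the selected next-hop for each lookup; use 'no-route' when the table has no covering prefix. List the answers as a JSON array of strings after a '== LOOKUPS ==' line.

Apply in order:
  add 56.29.176.0/20 -> H4 at depth 20
  del 56.29.176.0/20 (clear depth 20)
  add 56.0.0.0/9 -> H4 at depth 9
  del 56.0.0.0/9 (clear depth 9)
  add 56.29.176.0/20 -> H2 at depth 20
  add 56.29.186.0/24 -> H0 at depth 24
  add 26.208.70.161/32 -> H4 at depth 32
  add 56.0.0.0/6 -> H1 at depth 6
  add 56.16.0.0/12 -> H1 at depth 12
  del 56.29.186.0/24 (clear depth 24)
  add 26.208.70.160/30 -> H3 at depth 30
  lookup 26.208.70.160: bits 0001101011010000010001101010000 walk d0:-→d1:-→d2:-→d3:-→d4:-→d5:-→d6:-→d7:-→d8:-→d9:-→d10:-→d11:-→d12:-→d13:-→d14:-→d15:-→d16:-→d17:-→d18:-→d19:-→d20:-→d21:-→d22:-→d23:-→d24:-→d25:-→d26:-→d27:-→d28:-→d29:-→d30:H3→d31:- -> H3
  add 56.28.0.0/14 -> H3 at depth 14
  add 56.29.0.0/16 -> H0 at depth 16
  add 56.29.0.0/16 -> H1 at depth 16
  add 26.192.0.0/10 -> H2 at depth 10
  lookup 56.16.190.27: bits 001110000001 walk d0:-→d1:-→d2:-→d3:-→d4:-→d5:-→d6:H1→d7:-→d8:-→d9:-→d10:-→d11:-→d12:H1 -> H1
  add 24.0.0.0/5 -> H2 at depth 5
  add 26.208.70.160/28 -> H2 at depth 28
  lookup 56.31.200.127: bits 00111000000111 walk d0:-→d1:-→d2:-→d3:-→d4:-→d5:-→d6:H1→d7:-→d8:-→d9:-→d10:-→d11:-→d12:H1→d13:-→d14:H3 -> H3
  add 26.208.70.161/32 -> H2 at depth 32
  del 56.29.176.0/20 (clear depth 20)
  lookup 24.0.0.0: bits 000110 walk d0:-→d1:-→d2:-→d3:-→d4:-→d5:H2→d6:- -> H2
  add 26.208.0.0/16 -> H2 at depth 16

== LOOKUPS ==
["H3","H1","H3","H2"]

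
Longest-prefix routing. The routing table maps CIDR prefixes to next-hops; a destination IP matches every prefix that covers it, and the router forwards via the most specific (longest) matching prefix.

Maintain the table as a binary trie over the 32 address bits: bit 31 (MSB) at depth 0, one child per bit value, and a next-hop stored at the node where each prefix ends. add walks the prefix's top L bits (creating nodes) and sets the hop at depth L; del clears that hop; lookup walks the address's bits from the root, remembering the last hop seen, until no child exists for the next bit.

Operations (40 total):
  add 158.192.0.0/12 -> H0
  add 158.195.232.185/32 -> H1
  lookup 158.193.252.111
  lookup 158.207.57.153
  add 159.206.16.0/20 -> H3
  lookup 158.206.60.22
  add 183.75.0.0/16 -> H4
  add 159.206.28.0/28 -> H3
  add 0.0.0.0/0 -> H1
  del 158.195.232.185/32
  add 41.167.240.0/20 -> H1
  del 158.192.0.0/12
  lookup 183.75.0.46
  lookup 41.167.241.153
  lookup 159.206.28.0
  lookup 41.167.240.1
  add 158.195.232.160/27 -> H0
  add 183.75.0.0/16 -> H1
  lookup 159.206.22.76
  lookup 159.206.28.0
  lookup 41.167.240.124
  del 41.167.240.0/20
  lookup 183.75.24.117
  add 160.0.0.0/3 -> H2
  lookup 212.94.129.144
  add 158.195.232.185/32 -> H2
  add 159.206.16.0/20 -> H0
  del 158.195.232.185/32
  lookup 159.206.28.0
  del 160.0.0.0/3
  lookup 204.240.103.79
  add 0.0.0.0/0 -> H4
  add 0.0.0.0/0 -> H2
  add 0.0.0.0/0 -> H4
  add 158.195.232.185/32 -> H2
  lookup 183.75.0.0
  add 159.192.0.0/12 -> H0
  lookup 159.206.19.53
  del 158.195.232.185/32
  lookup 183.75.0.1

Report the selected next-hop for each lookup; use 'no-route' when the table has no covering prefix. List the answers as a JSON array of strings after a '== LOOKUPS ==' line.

Process each operation:
  add 158.192.0.0/12 -> H0 at depth 12
  add 158.195.232.185/32 -> H1 at depth 32
  Q 158.193.252.111: descend 10011110110000 ; hops seen [H0] ; pick H0
  Q 158.207.57.153: descend 100111101100 ; hops seen [H0] ; pick H0
  add 159.206.16.0/20 -> H3 at depth 20
  Q 158.206.60.22: descend 100111101100 ; hops seen [H0] ; pick H0
  add 183.75.0.0/16 -> H4 at depth 16
  add 159.206.28.0/28 -> H3 at depth 28
  add 0.0.0.0/0 -> H1 at depth 0
  - 158.195.232.185/32 clear@32
  add 41.167.240.0/20 -> H1 at depth 20
  - 158.192.0.0/12 clear@12
  Q 183.75.0.46: descend 1011011101001011 ; hops seen [H1,H4] ; pick H4
  Q 41.167.241.153: descend 00101001101001111111 ; hops seen [H1,H1] ; pick H1
  Q 159.206.28.0: descend 1001111111001110000111000000 ; hops seen [H1,H3,H3] ; pick H3
  Q 41.167.240.1: descend 00101001101001111111 ; hops seen [H1,H1] ; pick H1
  add 158.195.232.160/27 -> H0 at depth 27
  add 183.75.0.0/16 -> H1 at depth 16
  Q 159.206.22.76: descend 10011111110011100001 ; hops seen [H1,H3] ; pick H3
  Q 159.206.28.0: descend 1001111111001110000111000000 ; hops seen [H1,H3,H3] ; pick H3
  Q 41.167.240.124: descend 00101001101001111111 ; hops seen [H1,H1] ; pick H1
  - 41.167.240.0/20 clear@20
  Q 183.75.24.117: descend 1011011101001011 ; hops seen [H1,H1] ; pick H1
  add 160.0.0.0/3 -> H2 at depth 3
  Q 212.94.129.144: descend 1 ; hops seen [H1] ; pick H1
  add 158.195.232.185/32 -> H2 at depth 32
  add 159.206.16.0/20 -> H0 at depth 20
  - 158.195.232.185/32 clear@32
  Q 159.206.28.0: descend 1001111111001110000111000000 ; hops seen [H1,H0,H3] ; pick H3
  - 160.0.0.0/3 clear@3
  Q 204.240.103.79: descend 1 ; hops seen [H1] ; pick H1
  add 0.0.0.0/0 -> H4 at depth 0
  add 0.0.0.0/0 -> H2 at depth 0
  add 0.0.0.0/0 -> H4 at depth 0
  add 158.195.232.185/32 -> H2 at depth 32
  Q 183.75.0.0: descend 1011011101001011 ; hops seen [H4,H1] ; pick H1
  add 159.192.0.0/12 -> H0 at depth 12
  Q 159.206.19.53: descend 10011111110011100001 ; hops seen [H4,H0,H0] ; pick H0
  - 158.195.232.185/32 clear@32
  Q 183.75.0.1: descend 1011011101001011 ; hops seen [H4,H1] ; pick H1

== LOOKUPS ==
["H0","H0","H0","H4","H1","H3","H1","H3","H3","H1","H1","H1","H3","H1","H1","H0","H1"]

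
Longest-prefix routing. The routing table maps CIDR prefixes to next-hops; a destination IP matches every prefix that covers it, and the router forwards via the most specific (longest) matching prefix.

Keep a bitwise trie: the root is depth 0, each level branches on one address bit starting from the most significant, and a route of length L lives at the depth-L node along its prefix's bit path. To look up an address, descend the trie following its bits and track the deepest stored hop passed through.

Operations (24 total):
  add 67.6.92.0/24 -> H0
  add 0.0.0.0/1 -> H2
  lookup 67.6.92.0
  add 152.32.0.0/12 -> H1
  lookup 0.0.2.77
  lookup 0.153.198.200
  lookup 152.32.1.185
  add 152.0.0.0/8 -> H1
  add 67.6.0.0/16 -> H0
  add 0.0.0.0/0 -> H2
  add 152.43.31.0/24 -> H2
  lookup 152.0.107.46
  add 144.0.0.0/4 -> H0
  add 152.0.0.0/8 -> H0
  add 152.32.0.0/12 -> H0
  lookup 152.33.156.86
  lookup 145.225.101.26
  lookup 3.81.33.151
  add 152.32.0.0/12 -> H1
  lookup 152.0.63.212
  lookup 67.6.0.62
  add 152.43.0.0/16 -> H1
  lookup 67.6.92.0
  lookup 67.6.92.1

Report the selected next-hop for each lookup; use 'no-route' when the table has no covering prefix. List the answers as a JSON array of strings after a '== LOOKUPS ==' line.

Apply in order:
  + 67.6.92.0/24 (H0) depth=24
  + 0.0.0.0/1 (H2) depth=1
  lookup 67.6.92.0: bits 010000110000011001011100 walk d0:-→d1:H2→d2:-→d3:-→d4:-→d5:-→d6:-→d7:-→d8:-→d9:-→d10:-→d11:-→d12:-→d13:-→d14:-→d15:-→d16:-→d17:-→d18:-→d19:-→d20:-→d21:-→d22:-→d23:-→d24:H0 -> H0
  + 152.32.0.0/12 (H1) depth=12
  lookup 0.0.2.77: bits 0 walk d0:-→d1:H2 -> H2
  lookup 0.153.198.200: bits 0 walk d0:-→d1:H2 -> H2
  lookup 152.32.1.185: bits 100110000010 walk d0:-→d1:-→d2:-→d3:-→d4:-→d5:-→d6:-→d7:-→d8:-→d9:-→d10:-→d11:-→d12:H1 -> H1
  + 152.0.0.0/8 (H1) depth=8
  + 67.6.0.0/16 (H0) depth=16
  + 0.0.0.0/0 (H2) depth=0
  + 152.43.31.0/24 (H2) depth=24
  lookup 152.0.107.46: bits 1001100000 walk d0:H2→d1:-→d2:-→d3:-→d4:-→d5:-→d6:-→d7:-→d8:H1→d9:-→d10:- -> H1
  + 144.0.0.0/4 (H0) depth=4
  + 152.0.0.0/8 (H0) depth=8
  + 152.32.0.0/12 (H0) depth=12
  lookup 152.33.156.86: bits 100110000010 walk d0:H2→d1:-→d2:-→d3:-→d4:H0→d5:-→d6:-→d7:-→d8:H0→d9:-→d10:-→d11:-→d12:H0 -> H0
  lookup 145.225.101.26: bits 1001 walk d0:H2→d1:-→d2:-→d3:-→d4:H0 -> H0
  lookup 3.81.33.151: bits 0 walk d0:H2→d1:H2 -> H2
  + 152.32.0.0/12 (H1) depth=12
  lookup 152.0.63.212: bits 1001100000 walk d0:H2→d1:-→d2:-→d3:-→d4:H0→d5:-→d6:-→d7:-→d8:H0→d9:-→d10:- -> H0
  lookup 67.6.0.62: bits 01000011000001100 walk d0:H2→d1:H2→d2:-→d3:-→d4:-→d5:-→d6:-→d7:-→d8:-→d9:-→d10:-→d11:-→d12:-→d13:-→d14:-→d15:-→d16:H0→d17:- -> H0
  + 152.43.0.0/16 (H1) depth=16
  lookup 67.6.92.0: bits 010000110000011001011100 walk d0:H2→d1:H2→d2:-→d3:-→d4:-→d5:-→d6:-→d7:-→d8:-→d9:-→d10:-→d11:-→d12:-→d13:-→d14:-→d15:-→d16:H0→d17:-→d18:-→d19:-→d20:-→d21:-→d22:-→d23:-→d24:H0 -> H0
  lookup 67.6.92.1: bits 010000110000011001011100 walk d0:H2→d1:H2→d2:-→d3:-→d4:-→d5:-→d6:-→d7:-→d8:-→d9:-→d10:-→d11:-→d12:-→d13:-→d14:-→d15:-→d16:H0→d17:-→d18:-→d19:-→d20:-→d21:-→d22:-→d23:-→d24:H0 -> H0

== LOOKUPS ==
["H0","H2","H2","H1","H1","H0","H0","H2","H0","H0","H0","H0"]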